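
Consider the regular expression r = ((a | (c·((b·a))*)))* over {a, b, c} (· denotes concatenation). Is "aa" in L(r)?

yes

Split into 2 pieces a · a; each matches (a|(c·((b·a))*)).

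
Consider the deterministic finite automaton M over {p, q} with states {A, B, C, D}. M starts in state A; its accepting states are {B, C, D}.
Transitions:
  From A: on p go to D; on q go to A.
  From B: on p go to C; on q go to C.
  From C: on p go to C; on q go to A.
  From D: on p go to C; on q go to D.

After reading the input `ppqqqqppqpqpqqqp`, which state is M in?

D

A --p--> D
D --p--> C
C --q--> A
A --q--> A
A --q--> A
A --q--> A
A --p--> D
D --p--> C
C --q--> A
A --p--> D
D --q--> D
D --p--> C
C --q--> A
A --q--> A
A --q--> A
A --p--> D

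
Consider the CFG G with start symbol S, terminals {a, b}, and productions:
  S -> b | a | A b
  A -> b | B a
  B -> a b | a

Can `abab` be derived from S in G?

yes

S ⇒ Ab ⇒ Bab ⇒ abab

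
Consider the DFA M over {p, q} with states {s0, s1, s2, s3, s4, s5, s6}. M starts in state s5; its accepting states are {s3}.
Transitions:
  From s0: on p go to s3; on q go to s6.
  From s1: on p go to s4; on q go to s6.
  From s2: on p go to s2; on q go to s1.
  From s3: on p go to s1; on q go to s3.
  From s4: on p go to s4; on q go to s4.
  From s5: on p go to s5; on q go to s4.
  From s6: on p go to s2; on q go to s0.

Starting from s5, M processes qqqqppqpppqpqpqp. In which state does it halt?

s4

s5 --q--> s4
s4 --q--> s4
s4 --q--> s4
s4 --q--> s4
s4 --p--> s4
s4 --p--> s4
s4 --q--> s4
s4 --p--> s4
s4 --p--> s4
s4 --p--> s4
s4 --q--> s4
s4 --p--> s4
s4 --q--> s4
s4 --p--> s4
s4 --q--> s4
s4 --p--> s4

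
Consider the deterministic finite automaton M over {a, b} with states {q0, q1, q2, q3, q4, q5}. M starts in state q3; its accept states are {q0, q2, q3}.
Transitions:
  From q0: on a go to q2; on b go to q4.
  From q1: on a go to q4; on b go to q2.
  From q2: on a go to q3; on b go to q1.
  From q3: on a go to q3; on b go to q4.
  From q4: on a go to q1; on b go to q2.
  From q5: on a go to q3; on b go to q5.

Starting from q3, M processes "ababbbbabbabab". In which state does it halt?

q3 --a--> q3
q3 --b--> q4
q4 --a--> q1
q1 --b--> q2
q2 --b--> q1
q1 --b--> q2
q2 --b--> q1
q1 --a--> q4
q4 --b--> q2
q2 --b--> q1
q1 --a--> q4
q4 --b--> q2
q2 --a--> q3
q3 --b--> q4

q4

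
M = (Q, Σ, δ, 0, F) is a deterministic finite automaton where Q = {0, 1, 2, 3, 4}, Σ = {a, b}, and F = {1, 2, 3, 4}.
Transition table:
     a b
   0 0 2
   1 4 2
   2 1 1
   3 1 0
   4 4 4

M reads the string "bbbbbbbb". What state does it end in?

0 --b--> 2
2 --b--> 1
1 --b--> 2
2 --b--> 1
1 --b--> 2
2 --b--> 1
1 --b--> 2
2 --b--> 1

1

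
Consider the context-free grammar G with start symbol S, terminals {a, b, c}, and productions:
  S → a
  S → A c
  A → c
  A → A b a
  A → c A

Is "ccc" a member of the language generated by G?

yes

S ⇒ Ac ⇒ cAc ⇒ ccc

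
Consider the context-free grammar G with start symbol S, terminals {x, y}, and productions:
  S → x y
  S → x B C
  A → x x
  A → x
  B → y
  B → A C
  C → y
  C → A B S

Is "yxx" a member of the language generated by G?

no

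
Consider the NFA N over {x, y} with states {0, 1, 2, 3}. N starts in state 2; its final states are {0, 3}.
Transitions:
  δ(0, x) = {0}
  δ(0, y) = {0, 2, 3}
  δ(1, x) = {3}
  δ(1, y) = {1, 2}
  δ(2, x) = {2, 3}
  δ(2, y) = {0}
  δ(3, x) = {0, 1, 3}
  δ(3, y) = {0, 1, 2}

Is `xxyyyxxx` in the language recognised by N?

accepted

Start: {2}
read x: {2, 3}
read x: {0, 1, 2, 3}
read y: {0, 1, 2, 3}
read y: {0, 1, 2, 3}
read y: {0, 1, 2, 3}
read x: {0, 1, 2, 3}
read x: {0, 1, 2, 3}
read x: {0, 1, 2, 3}
Reachable ∩ accepting = {0, 3} — nonempty.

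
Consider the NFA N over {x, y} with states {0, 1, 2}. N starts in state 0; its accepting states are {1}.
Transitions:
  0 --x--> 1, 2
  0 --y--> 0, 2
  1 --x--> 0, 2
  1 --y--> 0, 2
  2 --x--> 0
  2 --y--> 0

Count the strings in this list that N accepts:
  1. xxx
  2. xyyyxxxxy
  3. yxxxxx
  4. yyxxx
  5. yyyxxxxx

4

xxx: accepted
xyyyxxxxy: rejected
yxxxxx: accepted
yyxxx: accepted
yyyxxxxx: accepted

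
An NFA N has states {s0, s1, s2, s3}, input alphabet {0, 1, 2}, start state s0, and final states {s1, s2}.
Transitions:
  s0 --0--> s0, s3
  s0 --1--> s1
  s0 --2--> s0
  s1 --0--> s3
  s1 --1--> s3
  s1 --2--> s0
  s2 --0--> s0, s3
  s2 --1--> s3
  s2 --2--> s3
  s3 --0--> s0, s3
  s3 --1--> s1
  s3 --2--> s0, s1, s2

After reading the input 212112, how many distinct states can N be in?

Start: {s0}
read 2: {s0}
read 1: {s1}
read 2: {s0}
read 1: {s1}
read 1: {s3}
read 2: {s0, s1, s2}
Final reachable set {s0, s1, s2} has 3 states.

3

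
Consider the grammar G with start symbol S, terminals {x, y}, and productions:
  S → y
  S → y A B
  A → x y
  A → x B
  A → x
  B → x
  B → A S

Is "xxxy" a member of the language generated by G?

no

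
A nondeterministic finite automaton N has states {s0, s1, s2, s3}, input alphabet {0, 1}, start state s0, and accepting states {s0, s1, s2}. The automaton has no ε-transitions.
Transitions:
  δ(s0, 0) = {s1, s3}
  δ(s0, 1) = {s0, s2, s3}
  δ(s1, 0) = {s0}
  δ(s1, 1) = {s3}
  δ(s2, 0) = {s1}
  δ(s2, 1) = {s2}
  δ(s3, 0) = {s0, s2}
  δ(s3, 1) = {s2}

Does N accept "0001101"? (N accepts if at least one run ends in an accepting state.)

rejected

Start: {s0}
read 0: {s1, s3}
read 0: {s0, s2}
read 0: {s1, s3}
read 1: {s2, s3}
read 1: {s2}
read 0: {s1}
read 1: {s3}
Reachable ∩ accepting = {} — empty.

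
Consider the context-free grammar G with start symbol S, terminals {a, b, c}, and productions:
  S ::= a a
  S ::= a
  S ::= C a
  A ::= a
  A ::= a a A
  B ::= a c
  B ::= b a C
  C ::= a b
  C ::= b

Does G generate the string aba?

yes

S ⇒ Ca ⇒ aba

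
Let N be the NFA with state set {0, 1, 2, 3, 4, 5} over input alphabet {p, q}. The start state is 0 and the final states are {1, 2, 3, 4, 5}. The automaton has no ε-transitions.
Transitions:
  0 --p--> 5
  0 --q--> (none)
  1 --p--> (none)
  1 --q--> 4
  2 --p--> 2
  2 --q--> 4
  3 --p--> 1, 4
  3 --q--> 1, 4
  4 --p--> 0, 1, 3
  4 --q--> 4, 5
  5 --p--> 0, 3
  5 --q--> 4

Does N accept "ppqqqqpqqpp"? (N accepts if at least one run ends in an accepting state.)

Start: {0}
read p: {5}
read p: {0, 3}
read q: {1, 4}
read q: {4, 5}
read q: {4, 5}
read q: {4, 5}
read p: {0, 1, 3}
read q: {1, 4}
read q: {4, 5}
read p: {0, 1, 3}
read p: {1, 4, 5}
Reachable ∩ accepting = {1, 4, 5} — nonempty.

accepted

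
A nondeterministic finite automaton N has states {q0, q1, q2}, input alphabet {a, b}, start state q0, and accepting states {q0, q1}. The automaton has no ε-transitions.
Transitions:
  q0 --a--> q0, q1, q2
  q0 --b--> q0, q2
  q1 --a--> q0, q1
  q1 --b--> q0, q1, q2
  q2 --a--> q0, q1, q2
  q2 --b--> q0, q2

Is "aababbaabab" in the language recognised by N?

accepted

Start: {q0}
read a: {q0, q1, q2}
read a: {q0, q1, q2}
read b: {q0, q1, q2}
read a: {q0, q1, q2}
read b: {q0, q1, q2}
read b: {q0, q1, q2}
read a: {q0, q1, q2}
read a: {q0, q1, q2}
read b: {q0, q1, q2}
read a: {q0, q1, q2}
read b: {q0, q1, q2}
Reachable ∩ accepting = {q0, q1} — nonempty.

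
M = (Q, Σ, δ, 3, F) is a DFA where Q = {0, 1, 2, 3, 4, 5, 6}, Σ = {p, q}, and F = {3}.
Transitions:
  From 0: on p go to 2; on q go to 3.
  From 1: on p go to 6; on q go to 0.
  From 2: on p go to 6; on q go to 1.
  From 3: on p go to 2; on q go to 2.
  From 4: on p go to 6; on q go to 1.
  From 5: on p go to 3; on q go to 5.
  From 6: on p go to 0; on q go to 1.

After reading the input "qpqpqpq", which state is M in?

3 --q--> 2
2 --p--> 6
6 --q--> 1
1 --p--> 6
6 --q--> 1
1 --p--> 6
6 --q--> 1

1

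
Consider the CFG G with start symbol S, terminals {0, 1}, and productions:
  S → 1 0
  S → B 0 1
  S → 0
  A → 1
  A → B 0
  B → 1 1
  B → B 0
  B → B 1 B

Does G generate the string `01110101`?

no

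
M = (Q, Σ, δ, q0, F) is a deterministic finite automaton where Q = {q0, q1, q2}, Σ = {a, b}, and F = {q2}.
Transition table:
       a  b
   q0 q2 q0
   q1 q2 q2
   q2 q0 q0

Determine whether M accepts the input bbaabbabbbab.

q0 --b--> q0
q0 --b--> q0
q0 --a--> q2
q2 --a--> q0
q0 --b--> q0
q0 --b--> q0
q0 --a--> q2
q2 --b--> q0
q0 --b--> q0
q0 --b--> q0
q0 --a--> q2
q2 --b--> q0
End in state q0, which is not an accepting state.

rejected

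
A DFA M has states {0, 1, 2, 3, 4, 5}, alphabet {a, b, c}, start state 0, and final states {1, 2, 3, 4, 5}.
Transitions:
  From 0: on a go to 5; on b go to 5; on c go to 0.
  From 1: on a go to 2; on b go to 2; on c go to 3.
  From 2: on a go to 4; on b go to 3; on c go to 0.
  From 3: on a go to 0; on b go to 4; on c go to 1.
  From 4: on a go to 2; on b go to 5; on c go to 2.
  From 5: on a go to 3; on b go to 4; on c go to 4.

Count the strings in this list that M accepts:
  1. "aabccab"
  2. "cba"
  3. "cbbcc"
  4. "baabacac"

2

"aabccab": accepted
"cba": accepted
"cbbcc": rejected
"baabacac": rejected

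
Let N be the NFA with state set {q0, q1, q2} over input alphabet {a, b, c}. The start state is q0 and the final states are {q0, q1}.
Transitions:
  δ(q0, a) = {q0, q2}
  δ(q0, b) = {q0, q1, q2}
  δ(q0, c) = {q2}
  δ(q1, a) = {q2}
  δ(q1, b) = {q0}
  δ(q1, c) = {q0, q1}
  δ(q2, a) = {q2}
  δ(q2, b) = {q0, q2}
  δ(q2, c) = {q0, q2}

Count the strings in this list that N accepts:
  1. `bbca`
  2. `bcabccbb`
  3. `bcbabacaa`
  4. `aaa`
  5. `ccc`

5

`bbca`: accepted
`bcabccbb`: accepted
`bcbabacaa`: accepted
`aaa`: accepted
`ccc`: accepted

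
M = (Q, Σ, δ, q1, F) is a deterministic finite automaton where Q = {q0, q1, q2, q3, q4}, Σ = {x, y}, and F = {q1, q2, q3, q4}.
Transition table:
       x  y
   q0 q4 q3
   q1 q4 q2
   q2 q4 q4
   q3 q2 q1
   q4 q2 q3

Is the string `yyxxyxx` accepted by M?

accepted

q1 --y--> q2
q2 --y--> q4
q4 --x--> q2
q2 --x--> q4
q4 --y--> q3
q3 --x--> q2
q2 --x--> q4
End in state q4, which is an accepting state.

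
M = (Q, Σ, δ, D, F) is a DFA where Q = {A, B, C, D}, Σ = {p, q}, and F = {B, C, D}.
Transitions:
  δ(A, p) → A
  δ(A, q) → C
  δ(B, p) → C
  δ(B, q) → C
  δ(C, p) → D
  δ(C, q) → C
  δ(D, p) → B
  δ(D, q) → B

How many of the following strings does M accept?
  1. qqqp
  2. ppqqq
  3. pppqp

3

qqqp: accepted
ppqqq: accepted
pppqp: accepted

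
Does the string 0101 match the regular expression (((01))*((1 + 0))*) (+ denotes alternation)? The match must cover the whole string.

Split as ε·0101: ((01))* matches ε and ((1+0))* matches 0101.

yes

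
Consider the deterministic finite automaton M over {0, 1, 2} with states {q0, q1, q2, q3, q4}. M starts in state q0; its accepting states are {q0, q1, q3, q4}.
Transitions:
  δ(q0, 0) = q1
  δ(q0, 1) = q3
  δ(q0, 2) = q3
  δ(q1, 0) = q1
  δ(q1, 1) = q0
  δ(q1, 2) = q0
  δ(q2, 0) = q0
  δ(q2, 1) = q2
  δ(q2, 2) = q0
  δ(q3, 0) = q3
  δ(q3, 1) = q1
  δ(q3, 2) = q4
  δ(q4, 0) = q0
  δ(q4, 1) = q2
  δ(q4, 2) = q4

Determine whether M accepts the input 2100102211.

accepted

q0 --2--> q3
q3 --1--> q1
q1 --0--> q1
q1 --0--> q1
q1 --1--> q0
q0 --0--> q1
q1 --2--> q0
q0 --2--> q3
q3 --1--> q1
q1 --1--> q0
End in state q0, which is an accepting state.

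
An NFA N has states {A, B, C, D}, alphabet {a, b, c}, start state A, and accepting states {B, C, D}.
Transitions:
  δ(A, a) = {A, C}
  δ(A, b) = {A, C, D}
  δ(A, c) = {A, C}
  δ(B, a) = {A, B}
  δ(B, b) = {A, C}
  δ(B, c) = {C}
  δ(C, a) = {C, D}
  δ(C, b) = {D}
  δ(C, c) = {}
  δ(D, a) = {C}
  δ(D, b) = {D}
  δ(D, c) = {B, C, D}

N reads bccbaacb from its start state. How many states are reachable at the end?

3

Start: {A}
read b: {A, C, D}
read c: {A, B, C, D}
read c: {A, B, C, D}
read b: {A, C, D}
read a: {A, C, D}
read a: {A, C, D}
read c: {A, B, C, D}
read b: {A, C, D}
Final reachable set {A, C, D} has 3 states.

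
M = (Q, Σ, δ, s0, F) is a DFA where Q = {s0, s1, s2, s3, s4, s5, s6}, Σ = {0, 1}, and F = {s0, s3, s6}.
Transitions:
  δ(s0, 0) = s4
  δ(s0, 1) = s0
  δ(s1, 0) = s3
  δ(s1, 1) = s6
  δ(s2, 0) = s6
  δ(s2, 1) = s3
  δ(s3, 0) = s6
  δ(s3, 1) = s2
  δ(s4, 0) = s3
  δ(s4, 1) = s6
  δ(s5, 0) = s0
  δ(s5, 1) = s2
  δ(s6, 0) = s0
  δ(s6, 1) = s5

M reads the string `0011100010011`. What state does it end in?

s0 --0--> s4
s4 --0--> s3
s3 --1--> s2
s2 --1--> s3
s3 --1--> s2
s2 --0--> s6
s6 --0--> s0
s0 --0--> s4
s4 --1--> s6
s6 --0--> s0
s0 --0--> s4
s4 --1--> s6
s6 --1--> s5

s5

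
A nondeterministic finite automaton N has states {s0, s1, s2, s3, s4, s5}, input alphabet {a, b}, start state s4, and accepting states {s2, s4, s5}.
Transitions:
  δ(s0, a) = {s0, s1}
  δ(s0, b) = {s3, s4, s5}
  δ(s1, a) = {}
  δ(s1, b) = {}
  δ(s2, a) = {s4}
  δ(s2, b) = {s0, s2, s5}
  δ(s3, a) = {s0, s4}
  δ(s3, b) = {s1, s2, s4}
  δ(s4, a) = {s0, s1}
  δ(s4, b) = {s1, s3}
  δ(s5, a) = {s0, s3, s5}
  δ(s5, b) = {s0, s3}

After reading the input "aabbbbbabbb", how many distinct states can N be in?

Start: {s4}
read a: {s0, s1}
read a: {s0, s1}
read b: {s3, s4, s5}
read b: {s0, s1, s2, s3, s4}
read b: {s0, s1, s2, s3, s4, s5}
read b: {s0, s1, s2, s3, s4, s5}
read b: {s0, s1, s2, s3, s4, s5}
read a: {s0, s1, s3, s4, s5}
read b: {s0, s1, s2, s3, s4, s5}
read b: {s0, s1, s2, s3, s4, s5}
read b: {s0, s1, s2, s3, s4, s5}
Final reachable set {s0, s1, s2, s3, s4, s5} has 6 states.

6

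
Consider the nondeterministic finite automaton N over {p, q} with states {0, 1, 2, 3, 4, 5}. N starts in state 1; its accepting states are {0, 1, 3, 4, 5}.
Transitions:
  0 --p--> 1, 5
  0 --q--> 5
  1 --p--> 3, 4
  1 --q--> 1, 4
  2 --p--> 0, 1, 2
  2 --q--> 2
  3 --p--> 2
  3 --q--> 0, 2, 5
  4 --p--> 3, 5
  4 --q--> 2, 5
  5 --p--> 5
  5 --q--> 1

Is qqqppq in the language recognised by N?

accepted

Start: {1}
read q: {1, 4}
read q: {1, 2, 4, 5}
read q: {1, 2, 4, 5}
read p: {0, 1, 2, 3, 4, 5}
read p: {0, 1, 2, 3, 4, 5}
read q: {0, 1, 2, 4, 5}
Reachable ∩ accepting = {0, 1, 4, 5} — nonempty.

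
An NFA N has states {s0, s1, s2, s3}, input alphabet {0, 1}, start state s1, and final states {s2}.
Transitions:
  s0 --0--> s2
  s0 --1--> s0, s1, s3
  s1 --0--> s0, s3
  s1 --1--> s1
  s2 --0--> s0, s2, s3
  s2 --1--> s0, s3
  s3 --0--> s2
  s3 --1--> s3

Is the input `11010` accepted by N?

Start: {s1}
read 1: {s1}
read 1: {s1}
read 0: {s0, s3}
read 1: {s0, s1, s3}
read 0: {s0, s2, s3}
Reachable ∩ accepting = {s2} — nonempty.

accepted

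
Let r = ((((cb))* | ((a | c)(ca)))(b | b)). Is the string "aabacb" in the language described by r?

no

No split of aabacb into u·v has (((cb))*|((a|c)(ca))) matching u and (b|b) matching v.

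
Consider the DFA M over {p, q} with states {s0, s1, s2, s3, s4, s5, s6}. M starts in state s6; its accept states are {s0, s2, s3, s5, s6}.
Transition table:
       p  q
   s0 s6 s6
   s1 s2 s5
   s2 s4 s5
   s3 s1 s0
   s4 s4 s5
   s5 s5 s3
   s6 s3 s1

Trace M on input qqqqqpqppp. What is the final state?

s6 --q--> s1
s1 --q--> s5
s5 --q--> s3
s3 --q--> s0
s0 --q--> s6
s6 --p--> s3
s3 --q--> s0
s0 --p--> s6
s6 --p--> s3
s3 --p--> s1

s1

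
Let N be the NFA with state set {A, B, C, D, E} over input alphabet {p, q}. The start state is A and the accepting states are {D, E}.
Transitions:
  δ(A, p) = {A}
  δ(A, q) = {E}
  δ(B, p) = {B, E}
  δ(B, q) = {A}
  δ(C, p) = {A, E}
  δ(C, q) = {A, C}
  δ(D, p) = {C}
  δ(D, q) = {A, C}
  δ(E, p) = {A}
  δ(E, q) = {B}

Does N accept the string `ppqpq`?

Start: {A}
read p: {A}
read p: {A}
read q: {E}
read p: {A}
read q: {E}
Reachable ∩ accepting = {E} — nonempty.

accepted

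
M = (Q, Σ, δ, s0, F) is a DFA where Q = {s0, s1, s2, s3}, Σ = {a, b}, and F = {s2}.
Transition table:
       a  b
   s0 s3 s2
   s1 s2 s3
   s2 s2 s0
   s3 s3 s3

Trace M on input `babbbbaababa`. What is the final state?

s0 --b--> s2
s2 --a--> s2
s2 --b--> s0
s0 --b--> s2
s2 --b--> s0
s0 --b--> s2
s2 --a--> s2
s2 --a--> s2
s2 --b--> s0
s0 --a--> s3
s3 --b--> s3
s3 --a--> s3

s3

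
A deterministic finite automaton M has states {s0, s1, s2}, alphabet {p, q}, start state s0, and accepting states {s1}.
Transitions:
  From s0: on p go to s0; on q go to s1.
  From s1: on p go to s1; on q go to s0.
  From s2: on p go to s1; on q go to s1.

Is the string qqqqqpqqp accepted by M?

s0 --q--> s1
s1 --q--> s0
s0 --q--> s1
s1 --q--> s0
s0 --q--> s1
s1 --p--> s1
s1 --q--> s0
s0 --q--> s1
s1 --p--> s1
End in state s1, which is an accepting state.

accepted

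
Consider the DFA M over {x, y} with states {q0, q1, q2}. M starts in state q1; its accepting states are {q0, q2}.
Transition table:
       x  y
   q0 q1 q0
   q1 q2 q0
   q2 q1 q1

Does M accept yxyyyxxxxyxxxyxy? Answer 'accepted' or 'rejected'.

rejected

q1 --y--> q0
q0 --x--> q1
q1 --y--> q0
q0 --y--> q0
q0 --y--> q0
q0 --x--> q1
q1 --x--> q2
q2 --x--> q1
q1 --x--> q2
q2 --y--> q1
q1 --x--> q2
q2 --x--> q1
q1 --x--> q2
q2 --y--> q1
q1 --x--> q2
q2 --y--> q1
End in state q1, which is not an accepting state.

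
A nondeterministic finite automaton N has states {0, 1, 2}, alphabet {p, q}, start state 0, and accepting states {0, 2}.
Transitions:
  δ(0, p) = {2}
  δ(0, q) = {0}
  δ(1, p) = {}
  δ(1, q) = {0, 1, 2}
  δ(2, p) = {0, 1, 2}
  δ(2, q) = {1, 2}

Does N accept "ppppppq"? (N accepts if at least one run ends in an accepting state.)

accepted

Start: {0}
read p: {2}
read p: {0, 1, 2}
read p: {0, 1, 2}
read p: {0, 1, 2}
read p: {0, 1, 2}
read p: {0, 1, 2}
read q: {0, 1, 2}
Reachable ∩ accepting = {0, 2} — nonempty.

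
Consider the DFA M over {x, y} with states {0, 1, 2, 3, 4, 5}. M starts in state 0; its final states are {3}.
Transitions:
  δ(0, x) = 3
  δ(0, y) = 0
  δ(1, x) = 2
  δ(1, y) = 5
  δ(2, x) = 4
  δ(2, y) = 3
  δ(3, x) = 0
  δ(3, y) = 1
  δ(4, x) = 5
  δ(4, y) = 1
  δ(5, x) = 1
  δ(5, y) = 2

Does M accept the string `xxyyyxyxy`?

0 --x--> 3
3 --x--> 0
0 --y--> 0
0 --y--> 0
0 --y--> 0
0 --x--> 3
3 --y--> 1
1 --x--> 2
2 --y--> 3
End in state 3, which is an accepting state.

accepted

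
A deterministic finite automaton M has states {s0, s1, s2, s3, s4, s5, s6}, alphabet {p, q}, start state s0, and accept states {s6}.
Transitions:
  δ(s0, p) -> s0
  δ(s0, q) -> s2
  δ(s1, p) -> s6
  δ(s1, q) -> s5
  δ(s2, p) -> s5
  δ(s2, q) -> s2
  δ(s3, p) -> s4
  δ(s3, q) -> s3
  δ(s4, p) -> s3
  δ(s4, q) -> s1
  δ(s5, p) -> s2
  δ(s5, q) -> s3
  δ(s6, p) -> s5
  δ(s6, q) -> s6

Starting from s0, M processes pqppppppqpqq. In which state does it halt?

s3

s0 --p--> s0
s0 --q--> s2
s2 --p--> s5
s5 --p--> s2
s2 --p--> s5
s5 --p--> s2
s2 --p--> s5
s5 --p--> s2
s2 --q--> s2
s2 --p--> s5
s5 --q--> s3
s3 --q--> s3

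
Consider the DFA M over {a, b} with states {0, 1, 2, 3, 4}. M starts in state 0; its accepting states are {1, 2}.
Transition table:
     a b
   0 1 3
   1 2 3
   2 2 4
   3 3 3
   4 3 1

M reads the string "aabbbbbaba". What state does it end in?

0 --a--> 1
1 --a--> 2
2 --b--> 4
4 --b--> 1
1 --b--> 3
3 --b--> 3
3 --b--> 3
3 --a--> 3
3 --b--> 3
3 --a--> 3

3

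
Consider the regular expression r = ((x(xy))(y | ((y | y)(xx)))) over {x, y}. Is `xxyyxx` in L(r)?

Split as xxy·yxx: (x(xy)) matches xxy and (y|((y|y)(xx))) matches yxx.

yes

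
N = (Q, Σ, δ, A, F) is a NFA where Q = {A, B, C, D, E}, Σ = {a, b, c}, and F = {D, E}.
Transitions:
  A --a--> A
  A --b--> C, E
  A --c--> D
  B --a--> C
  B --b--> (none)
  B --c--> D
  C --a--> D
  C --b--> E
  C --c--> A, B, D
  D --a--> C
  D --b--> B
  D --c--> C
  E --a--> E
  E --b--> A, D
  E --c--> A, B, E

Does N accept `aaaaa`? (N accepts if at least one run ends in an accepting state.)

Start: {A}
read a: {A}
read a: {A}
read a: {A}
read a: {A}
read a: {A}
Reachable ∩ accepting = {} — empty.

rejected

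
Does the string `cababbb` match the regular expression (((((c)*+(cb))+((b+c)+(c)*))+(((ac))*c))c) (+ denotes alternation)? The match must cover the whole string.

No split of cababbb into u·v has ((((c)*+(cb))+((b+c)+(c)*))+(((ac))*c)) matching u and c matching v.

no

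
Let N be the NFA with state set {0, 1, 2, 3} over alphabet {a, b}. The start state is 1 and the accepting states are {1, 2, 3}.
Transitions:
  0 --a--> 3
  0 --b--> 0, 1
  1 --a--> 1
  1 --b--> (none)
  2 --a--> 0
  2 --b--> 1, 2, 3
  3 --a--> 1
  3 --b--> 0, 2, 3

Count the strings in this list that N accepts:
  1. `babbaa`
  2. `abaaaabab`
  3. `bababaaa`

`babbaa`: rejected
`abaaaabab`: rejected
`bababaaa`: rejected

0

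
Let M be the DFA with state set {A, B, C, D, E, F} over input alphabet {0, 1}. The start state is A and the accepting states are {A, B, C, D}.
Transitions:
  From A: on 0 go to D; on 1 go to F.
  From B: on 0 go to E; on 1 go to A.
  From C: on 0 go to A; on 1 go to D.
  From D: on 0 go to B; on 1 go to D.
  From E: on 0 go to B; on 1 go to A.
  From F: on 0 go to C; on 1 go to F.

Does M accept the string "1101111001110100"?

A --1--> F
F --1--> F
F --0--> C
C --1--> D
D --1--> D
D --1--> D
D --1--> D
D --0--> B
B --0--> E
E --1--> A
A --1--> F
F --1--> F
F --0--> C
C --1--> D
D --0--> B
B --0--> E
End in state E, which is not an accepting state.

rejected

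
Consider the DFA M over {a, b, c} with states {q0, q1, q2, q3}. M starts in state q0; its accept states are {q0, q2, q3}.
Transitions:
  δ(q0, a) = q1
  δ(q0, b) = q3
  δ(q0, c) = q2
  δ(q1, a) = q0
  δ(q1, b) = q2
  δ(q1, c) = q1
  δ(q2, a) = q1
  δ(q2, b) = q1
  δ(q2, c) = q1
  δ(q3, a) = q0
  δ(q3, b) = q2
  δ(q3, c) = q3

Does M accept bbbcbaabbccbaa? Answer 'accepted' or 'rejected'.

q0 --b--> q3
q3 --b--> q2
q2 --b--> q1
q1 --c--> q1
q1 --b--> q2
q2 --a--> q1
q1 --a--> q0
q0 --b--> q3
q3 --b--> q2
q2 --c--> q1
q1 --c--> q1
q1 --b--> q2
q2 --a--> q1
q1 --a--> q0
End in state q0, which is an accepting state.

accepted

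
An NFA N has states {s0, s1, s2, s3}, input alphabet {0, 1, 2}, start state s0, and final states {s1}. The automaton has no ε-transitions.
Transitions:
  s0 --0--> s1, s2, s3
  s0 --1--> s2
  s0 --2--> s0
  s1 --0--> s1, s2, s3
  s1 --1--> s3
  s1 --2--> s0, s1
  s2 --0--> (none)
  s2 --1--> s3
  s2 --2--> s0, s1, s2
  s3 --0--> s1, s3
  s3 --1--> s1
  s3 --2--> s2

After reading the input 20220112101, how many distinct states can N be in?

Start: {s0}
read 2: {s0}
read 0: {s1, s2, s3}
read 2: {s0, s1, s2}
read 2: {s0, s1, s2}
read 0: {s1, s2, s3}
read 1: {s1, s3}
read 1: {s1, s3}
read 2: {s0, s1, s2}
read 1: {s2, s3}
read 0: {s1, s3}
read 1: {s1, s3}
Final reachable set {s1, s3} has 2 states.

2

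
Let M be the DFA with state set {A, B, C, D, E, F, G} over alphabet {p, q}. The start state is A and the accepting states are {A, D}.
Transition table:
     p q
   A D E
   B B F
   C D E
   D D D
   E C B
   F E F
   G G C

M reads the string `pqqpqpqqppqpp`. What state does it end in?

A --p--> D
D --q--> D
D --q--> D
D --p--> D
D --q--> D
D --p--> D
D --q--> D
D --q--> D
D --p--> D
D --p--> D
D --q--> D
D --p--> D
D --p--> D

D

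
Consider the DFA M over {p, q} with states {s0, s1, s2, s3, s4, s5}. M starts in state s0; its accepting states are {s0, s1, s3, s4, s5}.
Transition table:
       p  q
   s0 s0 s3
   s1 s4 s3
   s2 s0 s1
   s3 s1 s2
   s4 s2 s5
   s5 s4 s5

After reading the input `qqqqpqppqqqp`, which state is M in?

s0 --q--> s3
s3 --q--> s2
s2 --q--> s1
s1 --q--> s3
s3 --p--> s1
s1 --q--> s3
s3 --p--> s1
s1 --p--> s4
s4 --q--> s5
s5 --q--> s5
s5 --q--> s5
s5 --p--> s4

s4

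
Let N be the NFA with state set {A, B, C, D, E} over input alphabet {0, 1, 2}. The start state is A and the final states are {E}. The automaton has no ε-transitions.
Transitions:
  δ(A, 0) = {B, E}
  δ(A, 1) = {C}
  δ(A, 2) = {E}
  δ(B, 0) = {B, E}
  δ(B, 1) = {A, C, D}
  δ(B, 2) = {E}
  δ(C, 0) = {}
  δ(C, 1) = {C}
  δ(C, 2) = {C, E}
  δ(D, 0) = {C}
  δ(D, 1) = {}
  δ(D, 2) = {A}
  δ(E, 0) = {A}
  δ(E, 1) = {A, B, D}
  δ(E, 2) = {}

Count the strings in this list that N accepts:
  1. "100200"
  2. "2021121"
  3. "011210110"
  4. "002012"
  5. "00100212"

3

"100200": rejected
"2021121": rejected
"011210110": accepted
"002012": accepted
"00100212": accepted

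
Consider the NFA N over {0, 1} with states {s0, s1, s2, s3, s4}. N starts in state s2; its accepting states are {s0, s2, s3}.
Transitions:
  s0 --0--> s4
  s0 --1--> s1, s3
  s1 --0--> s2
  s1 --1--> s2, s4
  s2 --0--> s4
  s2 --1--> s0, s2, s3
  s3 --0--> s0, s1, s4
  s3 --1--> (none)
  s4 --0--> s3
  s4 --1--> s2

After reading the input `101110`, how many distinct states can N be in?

4

Start: {s2}
read 1: {s0, s2, s3}
read 0: {s0, s1, s4}
read 1: {s1, s2, s3, s4}
read 1: {s0, s2, s3, s4}
read 1: {s0, s1, s2, s3}
read 0: {s0, s1, s2, s4}
Final reachable set {s0, s1, s2, s4} has 4 states.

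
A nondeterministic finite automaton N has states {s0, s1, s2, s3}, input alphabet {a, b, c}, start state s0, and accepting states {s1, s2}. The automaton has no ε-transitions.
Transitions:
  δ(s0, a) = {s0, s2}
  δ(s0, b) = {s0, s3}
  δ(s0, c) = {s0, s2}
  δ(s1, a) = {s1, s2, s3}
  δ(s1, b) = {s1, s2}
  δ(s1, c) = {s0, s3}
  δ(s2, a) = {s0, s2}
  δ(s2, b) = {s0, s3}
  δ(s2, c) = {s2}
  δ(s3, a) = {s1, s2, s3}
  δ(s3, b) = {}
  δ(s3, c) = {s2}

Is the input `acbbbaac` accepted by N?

Start: {s0}
read a: {s0, s2}
read c: {s0, s2}
read b: {s0, s3}
read b: {s0, s3}
read b: {s0, s3}
read a: {s0, s1, s2, s3}
read a: {s0, s1, s2, s3}
read c: {s0, s2, s3}
Reachable ∩ accepting = {s2} — nonempty.

accepted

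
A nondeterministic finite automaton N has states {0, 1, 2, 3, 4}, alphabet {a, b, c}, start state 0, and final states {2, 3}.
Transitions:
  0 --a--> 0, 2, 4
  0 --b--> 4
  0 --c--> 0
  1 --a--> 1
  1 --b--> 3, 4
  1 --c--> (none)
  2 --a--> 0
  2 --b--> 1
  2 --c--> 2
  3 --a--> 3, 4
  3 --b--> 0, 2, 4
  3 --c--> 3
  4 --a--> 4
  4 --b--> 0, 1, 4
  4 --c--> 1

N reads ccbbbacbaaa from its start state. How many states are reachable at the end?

Start: {0}
read c: {0}
read c: {0}
read b: {4}
read b: {0, 1, 4}
read b: {0, 1, 3, 4}
read a: {0, 1, 2, 3, 4}
read c: {0, 1, 2, 3}
read b: {0, 1, 2, 3, 4}
read a: {0, 1, 2, 3, 4}
read a: {0, 1, 2, 3, 4}
read a: {0, 1, 2, 3, 4}
Final reachable set {0, 1, 2, 3, 4} has 5 states.

5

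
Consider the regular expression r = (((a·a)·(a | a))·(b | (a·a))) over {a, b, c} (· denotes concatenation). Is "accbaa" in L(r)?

No split of accbaa into u·v has ((a·a)·(a|a)) matching u and (b|(a·a)) matching v.

no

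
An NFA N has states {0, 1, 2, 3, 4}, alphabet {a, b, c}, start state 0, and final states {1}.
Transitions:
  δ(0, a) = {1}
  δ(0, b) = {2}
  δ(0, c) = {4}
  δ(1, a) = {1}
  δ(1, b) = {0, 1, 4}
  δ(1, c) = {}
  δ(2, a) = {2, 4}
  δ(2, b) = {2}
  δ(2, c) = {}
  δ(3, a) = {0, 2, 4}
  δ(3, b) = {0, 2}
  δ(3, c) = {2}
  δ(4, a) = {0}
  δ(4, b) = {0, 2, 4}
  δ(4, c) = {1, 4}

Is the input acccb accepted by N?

Start: {0}
read a: {1}
read c: {}
The reachable set is empty and stays empty for the remaining 3 symbols.
Reachable ∩ accepting = {} — empty.

rejected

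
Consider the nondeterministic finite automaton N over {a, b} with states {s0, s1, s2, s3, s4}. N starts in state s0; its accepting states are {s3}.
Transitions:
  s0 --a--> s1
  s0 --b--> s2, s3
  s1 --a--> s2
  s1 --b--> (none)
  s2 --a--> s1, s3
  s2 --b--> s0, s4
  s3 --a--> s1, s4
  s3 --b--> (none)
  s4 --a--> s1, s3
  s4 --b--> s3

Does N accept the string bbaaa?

Start: {s0}
read b: {s2, s3}
read b: {s0, s4}
read a: {s1, s3}
read a: {s1, s2, s4}
read a: {s1, s2, s3}
Reachable ∩ accepting = {s3} — nonempty.

accepted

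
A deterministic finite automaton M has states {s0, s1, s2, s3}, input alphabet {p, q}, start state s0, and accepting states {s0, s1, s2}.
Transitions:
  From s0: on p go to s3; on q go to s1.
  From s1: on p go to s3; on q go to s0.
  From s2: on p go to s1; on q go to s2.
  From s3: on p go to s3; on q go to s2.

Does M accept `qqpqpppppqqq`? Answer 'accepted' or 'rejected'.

accepted

s0 --q--> s1
s1 --q--> s0
s0 --p--> s3
s3 --q--> s2
s2 --p--> s1
s1 --p--> s3
s3 --p--> s3
s3 --p--> s3
s3 --p--> s3
s3 --q--> s2
s2 --q--> s2
s2 --q--> s2
End in state s2, which is an accepting state.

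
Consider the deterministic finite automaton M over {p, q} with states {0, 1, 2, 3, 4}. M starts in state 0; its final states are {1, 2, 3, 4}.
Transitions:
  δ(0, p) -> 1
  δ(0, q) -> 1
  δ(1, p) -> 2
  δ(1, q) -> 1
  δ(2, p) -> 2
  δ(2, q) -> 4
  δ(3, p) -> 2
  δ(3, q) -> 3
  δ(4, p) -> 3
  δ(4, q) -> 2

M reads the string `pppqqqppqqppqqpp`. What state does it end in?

0 --p--> 1
1 --p--> 2
2 --p--> 2
2 --q--> 4
4 --q--> 2
2 --q--> 4
4 --p--> 3
3 --p--> 2
2 --q--> 4
4 --q--> 2
2 --p--> 2
2 --p--> 2
2 --q--> 4
4 --q--> 2
2 --p--> 2
2 --p--> 2

2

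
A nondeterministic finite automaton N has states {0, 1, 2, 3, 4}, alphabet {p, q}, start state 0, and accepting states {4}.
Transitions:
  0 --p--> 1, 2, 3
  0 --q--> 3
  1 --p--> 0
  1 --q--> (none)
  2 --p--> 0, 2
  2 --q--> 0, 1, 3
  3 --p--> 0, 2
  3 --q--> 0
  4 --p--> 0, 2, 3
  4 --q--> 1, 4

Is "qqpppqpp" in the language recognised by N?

rejected

Start: {0}
read q: {3}
read q: {0}
read p: {1, 2, 3}
read p: {0, 2}
read p: {0, 1, 2, 3}
read q: {0, 1, 3}
read p: {0, 1, 2, 3}
read p: {0, 1, 2, 3}
Reachable ∩ accepting = {} — empty.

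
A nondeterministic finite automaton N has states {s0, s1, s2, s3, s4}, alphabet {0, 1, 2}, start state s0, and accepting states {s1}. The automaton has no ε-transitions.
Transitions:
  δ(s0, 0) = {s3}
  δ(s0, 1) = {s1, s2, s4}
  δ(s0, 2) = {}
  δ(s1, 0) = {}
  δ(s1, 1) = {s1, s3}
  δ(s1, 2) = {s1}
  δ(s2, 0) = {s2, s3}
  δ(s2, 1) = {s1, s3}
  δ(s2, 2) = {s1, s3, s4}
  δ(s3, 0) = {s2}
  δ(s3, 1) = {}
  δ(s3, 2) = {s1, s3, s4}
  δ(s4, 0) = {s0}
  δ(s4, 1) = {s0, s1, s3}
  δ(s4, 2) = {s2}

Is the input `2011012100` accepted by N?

rejected

Start: {s0}
read 2: {}
The reachable set is empty and stays empty for the remaining 9 symbols.
Reachable ∩ accepting = {} — empty.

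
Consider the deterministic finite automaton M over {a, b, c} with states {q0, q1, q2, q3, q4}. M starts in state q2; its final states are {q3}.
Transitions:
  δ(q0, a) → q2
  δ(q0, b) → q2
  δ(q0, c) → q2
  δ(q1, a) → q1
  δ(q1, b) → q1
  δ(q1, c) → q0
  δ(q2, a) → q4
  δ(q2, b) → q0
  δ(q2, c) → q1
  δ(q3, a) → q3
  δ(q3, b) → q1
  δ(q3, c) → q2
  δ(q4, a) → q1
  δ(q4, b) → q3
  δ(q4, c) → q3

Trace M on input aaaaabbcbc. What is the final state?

q1

q2 --a--> q4
q4 --a--> q1
q1 --a--> q1
q1 --a--> q1
q1 --a--> q1
q1 --b--> q1
q1 --b--> q1
q1 --c--> q0
q0 --b--> q2
q2 --c--> q1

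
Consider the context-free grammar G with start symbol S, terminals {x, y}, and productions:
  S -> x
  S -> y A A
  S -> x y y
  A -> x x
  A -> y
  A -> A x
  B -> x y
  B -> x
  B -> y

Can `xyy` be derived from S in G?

S ⇒ xyy

yes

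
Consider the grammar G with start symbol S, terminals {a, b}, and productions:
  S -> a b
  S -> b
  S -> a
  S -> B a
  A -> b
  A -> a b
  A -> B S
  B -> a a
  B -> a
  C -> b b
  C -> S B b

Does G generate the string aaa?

yes

S ⇒ Ba ⇒ aaa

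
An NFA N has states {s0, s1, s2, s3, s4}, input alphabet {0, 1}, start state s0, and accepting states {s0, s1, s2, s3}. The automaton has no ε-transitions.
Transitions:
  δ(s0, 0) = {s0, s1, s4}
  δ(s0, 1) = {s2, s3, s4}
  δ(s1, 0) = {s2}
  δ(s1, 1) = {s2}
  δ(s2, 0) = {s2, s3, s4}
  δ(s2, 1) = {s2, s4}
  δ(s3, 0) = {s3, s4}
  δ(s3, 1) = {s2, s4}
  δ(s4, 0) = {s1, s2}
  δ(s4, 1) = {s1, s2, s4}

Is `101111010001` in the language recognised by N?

Start: {s0}
read 1: {s2, s3, s4}
read 0: {s1, s2, s3, s4}
read 1: {s1, s2, s4}
read 1: {s1, s2, s4}
read 1: {s1, s2, s4}
read 1: {s1, s2, s4}
read 0: {s1, s2, s3, s4}
read 1: {s1, s2, s4}
read 0: {s1, s2, s3, s4}
read 0: {s1, s2, s3, s4}
read 0: {s1, s2, s3, s4}
read 1: {s1, s2, s4}
Reachable ∩ accepting = {s1, s2} — nonempty.

accepted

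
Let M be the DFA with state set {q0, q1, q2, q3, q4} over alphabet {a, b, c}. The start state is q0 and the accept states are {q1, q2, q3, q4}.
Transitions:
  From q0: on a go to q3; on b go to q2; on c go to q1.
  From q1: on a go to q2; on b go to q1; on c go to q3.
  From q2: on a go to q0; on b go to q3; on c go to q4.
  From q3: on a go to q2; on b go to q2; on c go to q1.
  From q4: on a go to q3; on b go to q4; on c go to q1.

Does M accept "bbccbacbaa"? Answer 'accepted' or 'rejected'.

q0 --b--> q2
q2 --b--> q3
q3 --c--> q1
q1 --c--> q3
q3 --b--> q2
q2 --a--> q0
q0 --c--> q1
q1 --b--> q1
q1 --a--> q2
q2 --a--> q0
End in state q0, which is not an accepting state.

rejected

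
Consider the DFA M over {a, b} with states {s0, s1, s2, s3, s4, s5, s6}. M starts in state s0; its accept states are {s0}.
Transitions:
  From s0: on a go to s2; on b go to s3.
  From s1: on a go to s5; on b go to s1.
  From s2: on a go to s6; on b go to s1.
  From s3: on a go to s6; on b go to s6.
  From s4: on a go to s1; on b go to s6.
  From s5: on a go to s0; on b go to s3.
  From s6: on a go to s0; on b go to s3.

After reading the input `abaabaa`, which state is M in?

s0 --a--> s2
s2 --b--> s1
s1 --a--> s5
s5 --a--> s0
s0 --b--> s3
s3 --a--> s6
s6 --a--> s0

s0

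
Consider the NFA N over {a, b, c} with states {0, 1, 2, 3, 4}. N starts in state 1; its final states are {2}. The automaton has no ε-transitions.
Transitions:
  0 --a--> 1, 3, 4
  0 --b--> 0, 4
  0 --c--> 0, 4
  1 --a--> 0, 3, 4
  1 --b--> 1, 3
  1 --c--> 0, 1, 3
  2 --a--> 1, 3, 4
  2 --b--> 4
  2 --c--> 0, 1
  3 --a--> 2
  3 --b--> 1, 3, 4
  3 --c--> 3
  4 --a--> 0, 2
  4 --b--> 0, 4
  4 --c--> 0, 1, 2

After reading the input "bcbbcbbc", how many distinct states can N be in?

Start: {1}
read b: {1, 3}
read c: {0, 1, 3}
read b: {0, 1, 3, 4}
read b: {0, 1, 3, 4}
read c: {0, 1, 2, 3, 4}
read b: {0, 1, 3, 4}
read b: {0, 1, 3, 4}
read c: {0, 1, 2, 3, 4}
Final reachable set {0, 1, 2, 3, 4} has 5 states.

5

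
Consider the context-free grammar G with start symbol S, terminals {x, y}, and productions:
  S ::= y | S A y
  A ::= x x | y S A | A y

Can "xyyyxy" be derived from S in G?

no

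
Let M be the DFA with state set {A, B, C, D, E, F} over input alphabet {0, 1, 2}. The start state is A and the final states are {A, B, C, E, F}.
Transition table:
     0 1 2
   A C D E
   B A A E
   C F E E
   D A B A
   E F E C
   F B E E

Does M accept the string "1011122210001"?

A --1--> D
D --0--> A
A --1--> D
D --1--> B
B --1--> A
A --2--> E
E --2--> C
C --2--> E
E --1--> E
E --0--> F
F --0--> B
B --0--> A
A --1--> D
End in state D, which is not an accepting state.

rejected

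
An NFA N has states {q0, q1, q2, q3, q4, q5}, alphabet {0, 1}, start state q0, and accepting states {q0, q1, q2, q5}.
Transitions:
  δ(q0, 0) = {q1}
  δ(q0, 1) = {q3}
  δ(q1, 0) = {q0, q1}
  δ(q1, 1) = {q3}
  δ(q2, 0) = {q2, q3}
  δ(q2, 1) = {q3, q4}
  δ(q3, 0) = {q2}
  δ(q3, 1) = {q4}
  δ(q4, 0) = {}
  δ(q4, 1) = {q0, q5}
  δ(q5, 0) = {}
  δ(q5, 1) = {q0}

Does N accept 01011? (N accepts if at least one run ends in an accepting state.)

accepted

Start: {q0}
read 0: {q1}
read 1: {q3}
read 0: {q2}
read 1: {q3, q4}
read 1: {q0, q4, q5}
Reachable ∩ accepting = {q0, q5} — nonempty.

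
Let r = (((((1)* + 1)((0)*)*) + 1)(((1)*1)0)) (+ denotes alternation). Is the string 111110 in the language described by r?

yes

Split as ε·111110: ((((1)*+1)((0)*)*)+1) matches ε and (((1)*1)0) matches 111110.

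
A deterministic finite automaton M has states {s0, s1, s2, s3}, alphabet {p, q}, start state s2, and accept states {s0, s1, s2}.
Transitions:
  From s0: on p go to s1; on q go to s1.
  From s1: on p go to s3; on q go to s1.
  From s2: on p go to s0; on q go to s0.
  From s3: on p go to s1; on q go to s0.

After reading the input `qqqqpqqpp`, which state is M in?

s1

s2 --q--> s0
s0 --q--> s1
s1 --q--> s1
s1 --q--> s1
s1 --p--> s3
s3 --q--> s0
s0 --q--> s1
s1 --p--> s3
s3 --p--> s1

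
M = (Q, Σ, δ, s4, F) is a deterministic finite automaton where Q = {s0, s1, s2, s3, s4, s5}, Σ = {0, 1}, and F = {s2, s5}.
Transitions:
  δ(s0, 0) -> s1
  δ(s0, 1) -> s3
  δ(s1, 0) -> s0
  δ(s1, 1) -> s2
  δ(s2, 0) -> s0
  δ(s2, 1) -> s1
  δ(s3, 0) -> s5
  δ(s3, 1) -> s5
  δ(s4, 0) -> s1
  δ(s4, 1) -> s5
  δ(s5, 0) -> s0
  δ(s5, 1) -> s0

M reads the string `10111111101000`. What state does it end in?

s1

s4 --1--> s5
s5 --0--> s0
s0 --1--> s3
s3 --1--> s5
s5 --1--> s0
s0 --1--> s3
s3 --1--> s5
s5 --1--> s0
s0 --1--> s3
s3 --0--> s5
s5 --1--> s0
s0 --0--> s1
s1 --0--> s0
s0 --0--> s1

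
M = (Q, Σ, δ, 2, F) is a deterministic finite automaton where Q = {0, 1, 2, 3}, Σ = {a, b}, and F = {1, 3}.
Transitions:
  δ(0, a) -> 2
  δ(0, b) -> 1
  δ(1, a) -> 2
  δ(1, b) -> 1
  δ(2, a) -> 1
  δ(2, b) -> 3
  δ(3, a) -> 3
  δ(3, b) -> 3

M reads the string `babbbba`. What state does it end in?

3

2 --b--> 3
3 --a--> 3
3 --b--> 3
3 --b--> 3
3 --b--> 3
3 --b--> 3
3 --a--> 3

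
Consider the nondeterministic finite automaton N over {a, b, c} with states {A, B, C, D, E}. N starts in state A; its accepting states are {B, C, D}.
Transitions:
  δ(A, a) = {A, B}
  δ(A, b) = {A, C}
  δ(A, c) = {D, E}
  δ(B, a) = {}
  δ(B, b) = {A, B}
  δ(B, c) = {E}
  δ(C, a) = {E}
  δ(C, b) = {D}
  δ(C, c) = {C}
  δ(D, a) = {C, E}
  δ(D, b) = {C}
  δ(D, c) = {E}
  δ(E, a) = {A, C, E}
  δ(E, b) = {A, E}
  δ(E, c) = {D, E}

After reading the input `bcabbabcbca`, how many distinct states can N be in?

Start: {A}
read b: {A, C}
read c: {C, D, E}
read a: {A, C, E}
read b: {A, C, D, E}
read b: {A, C, D, E}
read a: {A, B, C, E}
read b: {A, B, C, D, E}
read c: {C, D, E}
read b: {A, C, D, E}
read c: {C, D, E}
read a: {A, C, E}
Final reachable set {A, C, E} has 3 states.

3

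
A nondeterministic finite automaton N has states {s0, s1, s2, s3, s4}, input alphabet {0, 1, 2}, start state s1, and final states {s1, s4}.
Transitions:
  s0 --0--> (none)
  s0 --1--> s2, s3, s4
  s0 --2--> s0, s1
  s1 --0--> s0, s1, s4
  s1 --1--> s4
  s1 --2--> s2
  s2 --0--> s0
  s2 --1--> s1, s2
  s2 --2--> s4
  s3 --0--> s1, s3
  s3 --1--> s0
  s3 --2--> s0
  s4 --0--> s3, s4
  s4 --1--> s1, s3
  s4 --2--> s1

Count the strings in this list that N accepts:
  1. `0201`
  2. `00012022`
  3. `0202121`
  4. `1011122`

4

`0201`: accepted
`00012022`: accepted
`0202121`: accepted
`1011122`: accepted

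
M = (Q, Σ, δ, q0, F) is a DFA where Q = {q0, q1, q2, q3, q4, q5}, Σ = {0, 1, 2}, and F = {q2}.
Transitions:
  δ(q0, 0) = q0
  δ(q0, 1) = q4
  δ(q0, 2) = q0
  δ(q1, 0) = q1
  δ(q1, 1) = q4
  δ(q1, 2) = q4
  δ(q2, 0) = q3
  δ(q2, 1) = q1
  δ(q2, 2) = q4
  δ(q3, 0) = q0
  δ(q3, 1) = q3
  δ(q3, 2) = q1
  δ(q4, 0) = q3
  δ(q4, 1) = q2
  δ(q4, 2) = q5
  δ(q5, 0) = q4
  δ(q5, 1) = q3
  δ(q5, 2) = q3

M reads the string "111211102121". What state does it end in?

q3

q0 --1--> q4
q4 --1--> q2
q2 --1--> q1
q1 --2--> q4
q4 --1--> q2
q2 --1--> q1
q1 --1--> q4
q4 --0--> q3
q3 --2--> q1
q1 --1--> q4
q4 --2--> q5
q5 --1--> q3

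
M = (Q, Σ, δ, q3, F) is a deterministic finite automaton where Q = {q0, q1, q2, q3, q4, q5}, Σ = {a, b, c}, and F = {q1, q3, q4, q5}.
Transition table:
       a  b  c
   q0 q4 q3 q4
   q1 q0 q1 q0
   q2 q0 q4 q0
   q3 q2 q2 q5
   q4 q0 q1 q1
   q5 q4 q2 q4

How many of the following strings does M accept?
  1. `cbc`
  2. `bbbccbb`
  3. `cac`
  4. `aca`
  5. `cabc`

3

`cbc`: rejected
`bbbccbb`: accepted
`cac`: accepted
`aca`: accepted
`cabc`: rejected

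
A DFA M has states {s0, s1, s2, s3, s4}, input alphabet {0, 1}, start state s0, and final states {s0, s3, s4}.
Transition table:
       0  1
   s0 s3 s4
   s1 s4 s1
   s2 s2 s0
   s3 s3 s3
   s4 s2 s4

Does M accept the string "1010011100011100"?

s0 --1--> s4
s4 --0--> s2
s2 --1--> s0
s0 --0--> s3
s3 --0--> s3
s3 --1--> s3
s3 --1--> s3
s3 --1--> s3
s3 --0--> s3
s3 --0--> s3
s3 --0--> s3
s3 --1--> s3
s3 --1--> s3
s3 --1--> s3
s3 --0--> s3
s3 --0--> s3
End in state s3, which is an accepting state.

accepted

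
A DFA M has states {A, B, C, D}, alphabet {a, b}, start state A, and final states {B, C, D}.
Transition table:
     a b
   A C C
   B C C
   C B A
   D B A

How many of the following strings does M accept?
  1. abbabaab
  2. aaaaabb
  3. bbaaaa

abbabaab: rejected
aaaaabb: accepted
bbaaaa: accepted

2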